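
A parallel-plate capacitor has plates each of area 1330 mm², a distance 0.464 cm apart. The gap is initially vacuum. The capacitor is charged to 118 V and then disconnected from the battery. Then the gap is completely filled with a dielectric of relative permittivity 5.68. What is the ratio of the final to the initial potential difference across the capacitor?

Isolated ⇒ Q is held fixed.
C₂ = 5.68 C₁ and V = Q/C, so V₂/V₁ = C₁/C₂ = 0.176.

V₂/V₁ ≈ 0.176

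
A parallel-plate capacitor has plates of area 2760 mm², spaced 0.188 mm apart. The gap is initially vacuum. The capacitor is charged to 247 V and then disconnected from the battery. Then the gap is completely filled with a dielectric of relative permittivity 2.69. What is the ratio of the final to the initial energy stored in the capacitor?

Isolated ⇒ Q is held fixed.
C₂ = 2.69 C₁ and U = Q²/(2C), so U₂/U₁ = C₁/C₂ = 0.372.

0.372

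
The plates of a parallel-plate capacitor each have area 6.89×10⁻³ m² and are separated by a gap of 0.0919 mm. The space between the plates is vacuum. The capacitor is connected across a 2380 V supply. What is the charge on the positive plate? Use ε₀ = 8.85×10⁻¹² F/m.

1.58 μC

C = ε₀A/d = 8.85×10⁻¹² × 6.89×10⁻³ / 9.19×10⁻⁵ = 6.64×10⁻¹⁰ F.
Q = CV = 6.64×10⁻¹⁰ × 2380 = 1.58×10⁻⁶ C.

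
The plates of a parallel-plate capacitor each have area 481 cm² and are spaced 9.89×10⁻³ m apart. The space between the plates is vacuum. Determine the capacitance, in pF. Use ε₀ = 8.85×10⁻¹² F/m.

C ≈ 43.0 pF

A = 481 cm² = 4.81×10⁻² m².
C = ε₀A/d = 8.85×10⁻¹² × 4.81×10⁻² / 9.89×10⁻³ = 4.30×10⁻¹¹ F.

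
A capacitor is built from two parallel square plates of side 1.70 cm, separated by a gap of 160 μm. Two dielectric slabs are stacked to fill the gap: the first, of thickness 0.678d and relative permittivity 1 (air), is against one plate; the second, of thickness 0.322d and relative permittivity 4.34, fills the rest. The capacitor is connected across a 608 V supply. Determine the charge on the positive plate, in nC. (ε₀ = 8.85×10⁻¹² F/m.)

A = (1.70 cm)² = 2.89×10⁻⁴ m².
Stacked slabs ⇒ two capacitors in series, each with the full plate area.
C₁ = κ₁ε₀A/d₁ = 1.00 × 8.85×10⁻¹² × 2.89×10⁻⁴ / 1.08×10⁻⁴ = 2.36×10⁻¹¹ F.
C₂ = κ₂ε₀A/d₂ = 4.34 × 8.85×10⁻¹² × 2.89×10⁻⁴ / 5.15×10⁻⁵ = 2.15×10⁻¹⁰ F.
C = (1/C₁ + 1/C₂)⁻¹ = 2.13×10⁻¹¹ F.
Q = CV = 2.13×10⁻¹¹ × 608 = 1.29×10⁻⁸ C.

12.9 nC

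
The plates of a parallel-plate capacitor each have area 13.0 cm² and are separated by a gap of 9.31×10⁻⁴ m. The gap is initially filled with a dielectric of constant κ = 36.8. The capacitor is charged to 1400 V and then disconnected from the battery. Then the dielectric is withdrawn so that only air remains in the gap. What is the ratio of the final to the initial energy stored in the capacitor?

U₂/U₁ ≈ 36.8

Isolated ⇒ Q is held fixed.
C₂ = 0.0272 C₁ and U = Q²/(2C), so U₂/U₁ = C₁/C₂ = 36.8.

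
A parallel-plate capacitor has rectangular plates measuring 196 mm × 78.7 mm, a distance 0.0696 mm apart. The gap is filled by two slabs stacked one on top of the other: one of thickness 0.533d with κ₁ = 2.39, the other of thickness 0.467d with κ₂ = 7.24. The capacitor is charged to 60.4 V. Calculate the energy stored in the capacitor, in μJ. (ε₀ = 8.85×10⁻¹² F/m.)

A = 196 × 78.7 mm² = 1.54×10⁻² m².
Stacked slabs ⇒ two capacitors in series, each with the full plate area.
C₁ = κ₁ε₀A/d₁ = 2.39 × 8.85×10⁻¹² × 1.54×10⁻² / 3.71×10⁻⁵ = 8.79×10⁻⁹ F.
C₂ = κ₂ε₀A/d₂ = 7.24 × 8.85×10⁻¹² × 1.54×10⁻² / 3.25×10⁻⁵ = 3.04×10⁻⁸ F.
C = (1/C₁ + 1/C₂)⁻¹ = 6.82×10⁻⁹ F.
U = ½CV² = ½ × 6.82×10⁻⁹ × (60.4)² = 1.24×10⁻⁵ J.

12.4 μJ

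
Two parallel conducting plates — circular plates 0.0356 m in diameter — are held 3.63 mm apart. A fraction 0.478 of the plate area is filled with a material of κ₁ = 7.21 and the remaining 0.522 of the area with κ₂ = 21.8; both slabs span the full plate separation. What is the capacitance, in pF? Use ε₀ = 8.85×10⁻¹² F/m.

A = π(0.0356/2 m)² = 9.95×10⁻⁴ m².
Side-by-side slabs ⇒ two capacitors in parallel, each spanning the full gap.
C₁ = κ₁ε₀A₁/d = 7.21 × 8.85×10⁻¹² × 4.76×10⁻⁴ / 3.63×10⁻³ = 8.36×10⁻¹² F.
C₂ = κ₂ε₀A₂/d = 21.8 × 8.85×10⁻¹² × 5.20×10⁻⁴ / 3.63×10⁻³ = 2.76×10⁻¹¹ F.
C = C₁ + C₂ = 3.60×10⁻¹¹ F.

36.0 pF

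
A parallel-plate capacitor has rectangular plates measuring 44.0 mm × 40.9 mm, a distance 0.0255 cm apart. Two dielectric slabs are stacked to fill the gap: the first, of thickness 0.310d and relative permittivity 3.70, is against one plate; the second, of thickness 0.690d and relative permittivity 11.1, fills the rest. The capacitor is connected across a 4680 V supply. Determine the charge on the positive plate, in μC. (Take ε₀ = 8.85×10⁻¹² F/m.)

2.00 μC

A = 44.0 × 40.9 mm² = 1.80×10⁻³ m².
Stacked slabs ⇒ two capacitors in series, each with the full plate area.
C₁ = κ₁ε₀A/d₁ = 3.70 × 8.85×10⁻¹² × 1.80×10⁻³ / 7.90×10⁻⁵ = 7.45×10⁻¹⁰ F.
C₂ = κ₂ε₀A/d₂ = 11.1 × 8.85×10⁻¹² × 1.80×10⁻³ / 1.76×10⁻⁴ = 1.00×10⁻⁹ F.
C = (1/C₁ + 1/C₂)⁻¹ = 4.28×10⁻¹⁰ F.
Q = CV = 4.28×10⁻¹⁰ × 4680 = 2.00×10⁻⁶ C.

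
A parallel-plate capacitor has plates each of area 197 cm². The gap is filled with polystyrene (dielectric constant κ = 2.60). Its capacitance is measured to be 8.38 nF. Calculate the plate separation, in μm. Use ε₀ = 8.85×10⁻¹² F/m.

A = 197 cm² = 1.97×10⁻² m².
d = κε₀A/C = 2.60 × 8.85×10⁻¹² × 1.97×10⁻² / 8.38×10⁻⁹ = 5.41×10⁻⁵ m.

54.1 μm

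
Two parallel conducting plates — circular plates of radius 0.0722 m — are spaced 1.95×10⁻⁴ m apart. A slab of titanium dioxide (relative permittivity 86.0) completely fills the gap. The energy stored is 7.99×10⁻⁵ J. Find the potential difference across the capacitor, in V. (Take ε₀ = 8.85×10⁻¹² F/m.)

V ≈ 50.0 V

A = π(0.0722 m)² = 1.64×10⁻² m².
C = κε₀A/d = 86.0 × 8.85×10⁻¹² × 1.64×10⁻² / 1.95×10⁻⁴ = 6.39×10⁻⁸ F.
V = √(2U/C) = √(2 × 7.99×10⁻⁵ / 6.39×10⁻⁸) = 50.0 V.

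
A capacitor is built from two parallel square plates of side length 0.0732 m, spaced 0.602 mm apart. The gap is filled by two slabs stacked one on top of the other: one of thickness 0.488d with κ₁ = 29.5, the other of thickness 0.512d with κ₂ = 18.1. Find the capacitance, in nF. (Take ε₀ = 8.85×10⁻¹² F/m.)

A = (0.0732 m)² = 5.36×10⁻³ m².
Stacked slabs ⇒ two capacitors in series, each with the full plate area.
C₁ = κ₁ε₀A/d₁ = 29.5 × 8.85×10⁻¹² × 5.36×10⁻³ / 2.94×10⁻⁴ = 4.76×10⁻⁹ F.
C₂ = κ₂ε₀A/d₂ = 18.1 × 8.85×10⁻¹² × 5.36×10⁻³ / 3.08×10⁻⁴ = 2.78×10⁻⁹ F.
C = (1/C₁ + 1/C₂)⁻¹ = 1.76×10⁻⁹ F.

1.76 nF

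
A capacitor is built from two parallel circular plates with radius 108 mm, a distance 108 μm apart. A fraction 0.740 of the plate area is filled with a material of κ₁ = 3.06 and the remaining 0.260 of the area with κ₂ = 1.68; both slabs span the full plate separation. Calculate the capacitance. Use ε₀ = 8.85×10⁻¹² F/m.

A = π(108 mm)² = 3.66×10⁻² m².
Side-by-side slabs ⇒ two capacitors in parallel, each spanning the full gap.
C₁ = κ₁ε₀A₁/d = 3.06 × 8.85×10⁻¹² × 2.71×10⁻² / 1.08×10⁻⁴ = 6.80×10⁻⁹ F.
C₂ = κ₂ε₀A₂/d = 1.68 × 8.85×10⁻¹² × 9.53×10⁻³ / 1.08×10⁻⁴ = 1.31×10⁻⁹ F.
C = C₁ + C₂ = 8.11×10⁻⁹ F.

8.11 nF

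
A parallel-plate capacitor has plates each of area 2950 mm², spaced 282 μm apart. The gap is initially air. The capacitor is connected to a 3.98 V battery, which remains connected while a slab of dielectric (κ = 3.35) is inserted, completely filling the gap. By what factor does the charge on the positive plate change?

Battery connected ⇒ V is held fixed.
C₂ = 3.35 C₁ and Q = CV, so Q₂/Q₁ = C₂/C₁ = 3.35.

3.35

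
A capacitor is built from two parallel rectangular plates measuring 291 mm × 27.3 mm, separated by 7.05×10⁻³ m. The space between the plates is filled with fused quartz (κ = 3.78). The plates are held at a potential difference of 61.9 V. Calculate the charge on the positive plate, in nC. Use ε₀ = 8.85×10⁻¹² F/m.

Q ≈ 2.33 nC

A = 291 × 27.3 mm² = 7.94×10⁻³ m².
C = κε₀A/d = 3.78 × 8.85×10⁻¹² × 7.94×10⁻³ / 7.05×10⁻³ = 3.77×10⁻¹¹ F.
Q = CV = 3.77×10⁻¹¹ × 61.9 = 2.33×10⁻⁹ C.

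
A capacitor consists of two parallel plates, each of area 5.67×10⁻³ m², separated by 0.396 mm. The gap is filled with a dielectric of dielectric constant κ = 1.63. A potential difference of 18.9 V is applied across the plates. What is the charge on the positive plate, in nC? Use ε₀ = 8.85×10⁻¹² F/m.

Q ≈ 3.90 nC

C = κε₀A/d = 1.63 × 8.85×10⁻¹² × 5.67×10⁻³ / 3.96×10⁻⁴ = 2.07×10⁻¹⁰ F.
Q = CV = 2.07×10⁻¹⁰ × 18.9 = 3.90×10⁻⁹ C.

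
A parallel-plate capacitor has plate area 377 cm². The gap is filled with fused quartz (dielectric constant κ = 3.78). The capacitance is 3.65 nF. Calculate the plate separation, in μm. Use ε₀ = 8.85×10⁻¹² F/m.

346 μm

A = 377 cm² = 3.77×10⁻² m².
d = κε₀A/C = 3.78 × 8.85×10⁻¹² × 3.77×10⁻² / 3.65×10⁻⁹ = 3.46×10⁻⁴ m.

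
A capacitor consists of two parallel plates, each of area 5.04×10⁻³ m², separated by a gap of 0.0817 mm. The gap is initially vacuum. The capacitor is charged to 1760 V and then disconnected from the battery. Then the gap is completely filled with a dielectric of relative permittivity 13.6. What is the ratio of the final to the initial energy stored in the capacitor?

Isolated ⇒ Q is held fixed.
C₂ = 13.6 C₁ and U = Q²/(2C), so U₂/U₁ = C₁/C₂ = 0.0735.

U₂/U₁ ≈ 0.0735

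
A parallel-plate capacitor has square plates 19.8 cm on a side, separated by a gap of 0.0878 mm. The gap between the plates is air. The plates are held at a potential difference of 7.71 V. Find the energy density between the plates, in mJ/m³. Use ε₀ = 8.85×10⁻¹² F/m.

E = V/d = 7.71 / 8.78×10⁻⁵ = 8.78×10⁴ V/m.
u = ½ε₀E² = ½ × 8.85×10⁻¹² × (8.78×10⁴)² = 3.41×10⁻² J/m³.

34.1 mJ/m³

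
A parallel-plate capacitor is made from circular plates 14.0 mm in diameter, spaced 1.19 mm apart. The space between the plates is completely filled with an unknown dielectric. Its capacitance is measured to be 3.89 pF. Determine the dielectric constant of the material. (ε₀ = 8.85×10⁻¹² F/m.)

A = π(14.0/2 mm)² = 1.54×10⁻⁴ m².
κ = Cd/(ε₀A) = 3.89×10⁻¹² × 1.19×10⁻³ / (8.85×10⁻¹² × 1.54×10⁻⁴) = 3.40.

3.40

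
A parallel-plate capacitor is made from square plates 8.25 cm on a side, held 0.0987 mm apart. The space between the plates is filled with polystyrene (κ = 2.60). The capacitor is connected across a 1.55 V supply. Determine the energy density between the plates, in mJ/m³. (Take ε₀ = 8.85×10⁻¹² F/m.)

E = V/d = 1.55 / 9.87×10⁻⁵ = 1.57×10⁴ V/m.
u = ½κε₀E² = ½ × 2.60 × 8.85×10⁻¹² × (1.57×10⁴)² = 2.84×10⁻³ J/m³.

u ≈ 2.84 mJ/m³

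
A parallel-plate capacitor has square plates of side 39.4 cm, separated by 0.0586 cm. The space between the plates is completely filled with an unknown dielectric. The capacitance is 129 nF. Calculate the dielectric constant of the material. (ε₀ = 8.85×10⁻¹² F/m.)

κ ≈ 55.0

A = (39.4 cm)² = 0.155 m².
κ = Cd/(ε₀A) = 1.29×10⁻⁷ × 5.86×10⁻⁴ / (8.85×10⁻¹² × 0.155) = 55.0.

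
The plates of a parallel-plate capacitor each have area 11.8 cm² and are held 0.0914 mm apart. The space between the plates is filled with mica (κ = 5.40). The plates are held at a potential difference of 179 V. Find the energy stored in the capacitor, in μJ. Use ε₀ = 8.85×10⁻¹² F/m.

U ≈ 9.88 μJ

A = 11.8 cm² = 1.18×10⁻³ m².
C = κε₀A/d = 5.40 × 8.85×10⁻¹² × 1.18×10⁻³ / 9.14×10⁻⁵ = 6.17×10⁻¹⁰ F.
U = ½CV² = ½ × 6.17×10⁻¹⁰ × (179)² = 9.88×10⁻⁶ J.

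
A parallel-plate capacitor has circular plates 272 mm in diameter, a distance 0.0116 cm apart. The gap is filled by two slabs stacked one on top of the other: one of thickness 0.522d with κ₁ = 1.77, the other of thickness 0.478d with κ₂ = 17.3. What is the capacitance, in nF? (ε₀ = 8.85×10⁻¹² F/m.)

A = π(272/2 mm)² = 5.81×10⁻² m².
Stacked slabs ⇒ two capacitors in series, each with the full plate area.
C₁ = κ₁ε₀A/d₁ = 1.77 × 8.85×10⁻¹² × 5.81×10⁻² / 6.06×10⁻⁵ = 1.50×10⁻⁸ F.
C₂ = κ₂ε₀A/d₂ = 17.3 × 8.85×10⁻¹² × 5.81×10⁻² / 5.54×10⁻⁵ = 1.60×10⁻⁷ F.
C = (1/C₁ + 1/C₂)⁻¹ = 1.37×10⁻⁸ F.

13.7 nF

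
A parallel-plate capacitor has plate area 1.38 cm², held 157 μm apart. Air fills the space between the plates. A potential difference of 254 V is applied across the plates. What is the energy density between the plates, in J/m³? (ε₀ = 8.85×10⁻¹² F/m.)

E = V/d = 254 / 1.57×10⁻⁴ = 1.62×10⁶ V/m.
u = ½ε₀E² = ½ × 8.85×10⁻¹² × (1.62×10⁶)² = 11.6 J/m³.

11.6 J/m³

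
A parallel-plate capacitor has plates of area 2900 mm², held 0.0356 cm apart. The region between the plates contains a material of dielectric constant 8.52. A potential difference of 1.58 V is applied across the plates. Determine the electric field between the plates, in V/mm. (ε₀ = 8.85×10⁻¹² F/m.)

4.44 V/mm

E = V/d = 1.58 / 3.56×10⁻⁴ = 4.44×10³ V/m.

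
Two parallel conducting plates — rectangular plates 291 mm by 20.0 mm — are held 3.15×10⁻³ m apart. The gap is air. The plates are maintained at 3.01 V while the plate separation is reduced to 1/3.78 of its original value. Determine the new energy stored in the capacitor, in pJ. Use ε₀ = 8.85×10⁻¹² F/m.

U ≈ 280 pJ

A = 291 × 20.0 mm² = 5.82×10⁻³ m².
Initially C₁ = ε₀A/d = 8.85×10⁻¹² × 5.82×10⁻³ / 3.15×10⁻³ = 1.64×10⁻¹¹ F.
U₁ = 7.41×10⁻¹¹ J.
Battery connected ⇒ V is held fixed. C₂ = 3.78 C₁ and U = ½CV², so U₂/U₁ = C₂/C₁ = 3.78.
U₂ = 3.78 × 7.41×10⁻¹¹ = 2.80×10⁻¹⁰ J.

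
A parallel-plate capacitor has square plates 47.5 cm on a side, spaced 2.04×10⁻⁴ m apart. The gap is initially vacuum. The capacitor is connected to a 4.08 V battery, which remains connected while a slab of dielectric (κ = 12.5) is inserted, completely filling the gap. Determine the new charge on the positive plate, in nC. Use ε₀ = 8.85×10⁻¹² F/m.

Q ≈ 499 nC

A = (47.5 cm)² = 0.226 m².
Initially C₁ = ε₀A/d = 8.85×10⁻¹² × 0.226 / 2.04×10⁻⁴ = 9.79×10⁻⁹ F.
Q₁ = 3.99×10⁻⁸ C.
Battery connected ⇒ V is held fixed. C₂ = 12.5 C₁ and Q = CV, so Q₂/Q₁ = C₂/C₁ = 12.5.
Q₂ = 12.5 × 3.99×10⁻⁸ = 4.99×10⁻⁷ C.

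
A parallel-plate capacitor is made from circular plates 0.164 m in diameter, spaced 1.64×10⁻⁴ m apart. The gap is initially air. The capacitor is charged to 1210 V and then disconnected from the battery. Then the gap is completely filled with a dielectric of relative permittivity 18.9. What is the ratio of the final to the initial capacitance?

C = κε₀A/d scales with κ, so C₂/C₁ = κ = 18.9.

C₂/C₁ ≈ 18.9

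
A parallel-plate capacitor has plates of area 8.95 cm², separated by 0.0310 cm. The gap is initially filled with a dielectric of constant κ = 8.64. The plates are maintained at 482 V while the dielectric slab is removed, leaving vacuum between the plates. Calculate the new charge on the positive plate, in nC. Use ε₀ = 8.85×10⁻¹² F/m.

Q ≈ 12.3 nC

A = 8.95 cm² = 8.95×10⁻⁴ m².
Initially C₁ = κε₀A/d = 8.64 × 8.85×10⁻¹² × 8.95×10⁻⁴ / 3.10×10⁻⁴ = 2.21×10⁻¹⁰ F.
Q₁ = 1.06×10⁻⁷ C.
Battery connected ⇒ V is held fixed. C₂ = 0.116 C₁ and Q = CV, so Q₂/Q₁ = C₂/C₁ = 0.116.
Q₂ = 0.116 × 1.06×10⁻⁷ = 1.23×10⁻⁸ C.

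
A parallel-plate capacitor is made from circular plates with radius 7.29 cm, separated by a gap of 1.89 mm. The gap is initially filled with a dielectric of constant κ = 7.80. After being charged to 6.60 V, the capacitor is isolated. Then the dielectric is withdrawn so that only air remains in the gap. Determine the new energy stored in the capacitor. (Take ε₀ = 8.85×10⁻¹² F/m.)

A = π(7.29 cm)² = 1.67×10⁻² m².
Initially C₁ = κε₀A/d = 7.80 × 8.85×10⁻¹² × 1.67×10⁻² / 1.89×10⁻³ = 6.10×10⁻¹⁰ F.
U₁ = 1.33×10⁻⁸ J.
Isolated ⇒ Q is held fixed. C₂ = 0.128 C₁ and U = Q²/(2C), so U₂/U₁ = C₁/C₂ = 7.80.
U₂ = 7.80 × 1.33×10⁻⁸ = 1.04×10⁻⁷ J.

U ≈ 104 nJ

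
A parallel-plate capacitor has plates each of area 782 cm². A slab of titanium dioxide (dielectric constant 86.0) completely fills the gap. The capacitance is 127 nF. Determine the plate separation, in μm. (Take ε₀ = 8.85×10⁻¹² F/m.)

d ≈ 469 μm

A = 782 cm² = 7.82×10⁻² m².
d = κε₀A/C = 86.0 × 8.85×10⁻¹² × 7.82×10⁻² / 1.27×10⁻⁷ = 4.69×10⁻⁴ m.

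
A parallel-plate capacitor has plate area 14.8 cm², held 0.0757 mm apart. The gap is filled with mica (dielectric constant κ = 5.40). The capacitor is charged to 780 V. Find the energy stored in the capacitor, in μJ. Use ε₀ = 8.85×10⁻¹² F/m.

A = 14.8 cm² = 1.48×10⁻³ m².
C = κε₀A/d = 5.40 × 8.85×10⁻¹² × 1.48×10⁻³ / 7.57×10⁻⁵ = 9.34×10⁻¹⁰ F.
U = ½CV² = ½ × 9.34×10⁻¹⁰ × (780)² = 2.84×10⁻⁴ J.

U ≈ 284 μJ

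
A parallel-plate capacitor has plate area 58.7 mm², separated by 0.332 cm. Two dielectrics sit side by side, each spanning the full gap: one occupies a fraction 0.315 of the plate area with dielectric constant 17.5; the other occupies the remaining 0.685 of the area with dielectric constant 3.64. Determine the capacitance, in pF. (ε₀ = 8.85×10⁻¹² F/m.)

A = 58.7 mm² = 5.87×10⁻⁵ m².
Side-by-side slabs ⇒ two capacitors in parallel, each spanning the full gap.
C₁ = κ₁ε₀A₁/d = 17.5 × 8.85×10⁻¹² × 1.85×10⁻⁵ / 3.32×10⁻³ = 8.63×10⁻¹³ F.
C₂ = κ₂ε₀A₂/d = 3.64 × 8.85×10⁻¹² × 4.02×10⁻⁵ / 3.32×10⁻³ = 3.90×10⁻¹³ F.
C = C₁ + C₂ = 1.25×10⁻¹² F.

1.25 pF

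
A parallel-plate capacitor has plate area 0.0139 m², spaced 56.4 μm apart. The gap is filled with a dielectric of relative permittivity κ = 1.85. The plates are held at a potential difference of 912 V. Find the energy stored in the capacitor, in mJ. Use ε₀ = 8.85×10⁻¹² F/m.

U ≈ 1.68 mJ

C = κε₀A/d = 1.85 × 8.85×10⁻¹² × 1.39×10⁻² / 5.64×10⁻⁵ = 4.04×10⁻⁹ F.
U = ½CV² = ½ × 4.04×10⁻⁹ × (912)² = 1.68×10⁻³ J.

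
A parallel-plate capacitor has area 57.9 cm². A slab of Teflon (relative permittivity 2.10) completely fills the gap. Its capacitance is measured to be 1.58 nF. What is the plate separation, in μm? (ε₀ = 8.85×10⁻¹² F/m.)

68.1 μm

A = 57.9 cm² = 5.79×10⁻³ m².
d = κε₀A/C = 2.10 × 8.85×10⁻¹² × 5.79×10⁻³ / 1.58×10⁻⁹ = 6.81×10⁻⁵ m.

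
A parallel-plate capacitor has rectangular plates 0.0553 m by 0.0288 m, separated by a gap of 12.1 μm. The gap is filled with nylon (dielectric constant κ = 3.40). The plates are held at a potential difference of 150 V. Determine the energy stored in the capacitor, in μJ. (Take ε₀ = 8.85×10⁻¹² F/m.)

44.6 μJ

A = 0.0553 × 0.0288 m² = 1.59×10⁻³ m².
C = κε₀A/d = 3.40 × 8.85×10⁻¹² × 1.59×10⁻³ / 1.21×10⁻⁵ = 3.96×10⁻⁹ F.
U = ½CV² = ½ × 3.96×10⁻⁹ × (150)² = 4.46×10⁻⁵ J.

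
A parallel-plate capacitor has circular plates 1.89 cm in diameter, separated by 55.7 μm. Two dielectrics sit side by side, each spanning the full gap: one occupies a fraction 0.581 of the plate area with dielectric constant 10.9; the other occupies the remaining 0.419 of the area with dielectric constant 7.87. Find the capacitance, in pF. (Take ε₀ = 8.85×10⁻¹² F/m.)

C ≈ 429 pF

A = π(1.89/2 cm)² = 2.81×10⁻⁴ m².
Side-by-side slabs ⇒ two capacitors in parallel, each spanning the full gap.
C₁ = κ₁ε₀A₁/d = 10.9 × 8.85×10⁻¹² × 1.63×10⁻⁴ / 5.57×10⁻⁵ = 2.82×10⁻¹⁰ F.
C₂ = κ₂ε₀A₂/d = 7.87 × 8.85×10⁻¹² × 1.18×10⁻⁴ / 5.57×10⁻⁵ = 1.47×10⁻¹⁰ F.
C = C₁ + C₂ = 4.29×10⁻¹⁰ F.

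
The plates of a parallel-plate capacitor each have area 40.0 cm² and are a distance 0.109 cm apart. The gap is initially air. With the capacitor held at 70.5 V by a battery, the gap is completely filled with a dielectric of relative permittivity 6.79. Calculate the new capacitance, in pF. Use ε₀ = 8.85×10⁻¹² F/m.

221 pF

A = 40.0 cm² = 4.00×10⁻³ m².
Initially C₁ = ε₀A/d = 8.85×10⁻¹² × 4.00×10⁻³ / 1.09×10⁻³ = 3.25×10⁻¹¹ F.
C = κε₀A/d scales with κ, so C₂/C₁ = κ = 6.79.
C₂ = 6.79 × 3.25×10⁻¹¹ = 2.21×10⁻¹⁰ F.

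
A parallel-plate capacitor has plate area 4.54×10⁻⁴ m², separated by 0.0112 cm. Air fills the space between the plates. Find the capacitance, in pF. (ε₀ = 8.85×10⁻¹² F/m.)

C ≈ 35.9 pF

C = ε₀A/d = 8.85×10⁻¹² × 4.54×10⁻⁴ / 1.12×10⁻⁴ = 3.59×10⁻¹¹ F.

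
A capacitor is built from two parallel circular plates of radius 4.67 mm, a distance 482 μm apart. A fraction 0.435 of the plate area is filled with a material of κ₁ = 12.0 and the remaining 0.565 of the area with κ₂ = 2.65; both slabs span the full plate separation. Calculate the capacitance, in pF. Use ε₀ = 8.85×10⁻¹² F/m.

A = π(4.67 mm)² = 6.85×10⁻⁵ m².
Side-by-side slabs ⇒ two capacitors in parallel, each spanning the full gap.
C₁ = κ₁ε₀A₁/d = 12.0 × 8.85×10⁻¹² × 2.98×10⁻⁵ / 4.82×10⁻⁴ = 6.57×10⁻¹² F.
C₂ = κ₂ε₀A₂/d = 2.65 × 8.85×10⁻¹² × 3.87×10⁻⁵ / 4.82×10⁻⁴ = 1.88×10⁻¹² F.
C = C₁ + C₂ = 8.45×10⁻¹² F.

C ≈ 8.45 pF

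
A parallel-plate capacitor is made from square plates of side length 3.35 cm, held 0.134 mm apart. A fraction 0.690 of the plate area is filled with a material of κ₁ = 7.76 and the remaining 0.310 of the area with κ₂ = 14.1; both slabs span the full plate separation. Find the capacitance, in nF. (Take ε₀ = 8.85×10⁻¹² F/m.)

0.721 nF

A = (3.35 cm)² = 1.12×10⁻³ m².
Side-by-side slabs ⇒ two capacitors in parallel, each spanning the full gap.
C₁ = κ₁ε₀A₁/d = 7.76 × 8.85×10⁻¹² × 7.74×10⁻⁴ / 1.34×10⁻⁴ = 3.97×10⁻¹⁰ F.
C₂ = κ₂ε₀A₂/d = 14.1 × 8.85×10⁻¹² × 3.48×10⁻⁴ / 1.34×10⁻⁴ = 3.24×10⁻¹⁰ F.
C = C₁ + C₂ = 7.21×10⁻¹⁰ F.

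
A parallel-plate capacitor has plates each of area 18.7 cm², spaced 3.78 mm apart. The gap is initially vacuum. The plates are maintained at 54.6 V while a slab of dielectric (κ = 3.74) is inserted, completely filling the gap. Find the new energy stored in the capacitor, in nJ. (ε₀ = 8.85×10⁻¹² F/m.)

A = 18.7 cm² = 1.87×10⁻³ m².
Initially C₁ = ε₀A/d = 8.85×10⁻¹² × 1.87×10⁻³ / 3.78×10⁻³ = 4.38×10⁻¹² F.
U₁ = 6.53×10⁻⁹ J.
Battery connected ⇒ V is held fixed. C₂ = 3.74 C₁ and U = ½CV², so U₂/U₁ = C₂/C₁ = 3.74.
U₂ = 3.74 × 6.53×10⁻⁹ = 2.44×10⁻⁸ J.

U ≈ 24.4 nJ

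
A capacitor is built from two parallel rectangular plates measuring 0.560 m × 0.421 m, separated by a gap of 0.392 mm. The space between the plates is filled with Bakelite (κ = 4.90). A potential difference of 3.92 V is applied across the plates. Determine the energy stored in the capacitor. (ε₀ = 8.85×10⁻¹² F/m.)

A = 0.560 × 0.421 m² = 0.236 m².
C = κε₀A/d = 4.90 × 8.85×10⁻¹² × 0.236 / 3.92×10⁻⁴ = 2.61×10⁻⁸ F.
U = ½CV² = ½ × 2.61×10⁻⁸ × (3.92)² = 2.00×10⁻⁷ J.

U ≈ 200 nJ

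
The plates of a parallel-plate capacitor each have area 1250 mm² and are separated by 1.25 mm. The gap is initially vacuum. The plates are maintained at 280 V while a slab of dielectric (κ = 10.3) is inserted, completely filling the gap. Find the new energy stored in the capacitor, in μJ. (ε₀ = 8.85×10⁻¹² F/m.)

U ≈ 3.57 μJ

A = 1250 mm² = 1.25×10⁻³ m².
Initially C₁ = ε₀A/d = 8.85×10⁻¹² × 1.25×10⁻³ / 1.25×10⁻³ = 8.85×10⁻¹² F.
U₁ = 3.47×10⁻⁷ J.
Battery connected ⇒ V is held fixed. C₂ = 10.3 C₁ and U = ½CV², so U₂/U₁ = C₂/C₁ = 10.3.
U₂ = 10.3 × 3.47×10⁻⁷ = 3.57×10⁻⁶ J.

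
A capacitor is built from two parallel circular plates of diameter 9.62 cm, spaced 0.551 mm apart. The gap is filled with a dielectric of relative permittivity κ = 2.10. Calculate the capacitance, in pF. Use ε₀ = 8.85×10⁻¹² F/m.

A = π(9.62/2 cm)² = 7.27×10⁻³ m².
C = κε₀A/d = 2.10 × 8.85×10⁻¹² × 7.27×10⁻³ / 5.51×10⁻⁴ = 2.45×10⁻¹⁰ F.

C ≈ 245 pF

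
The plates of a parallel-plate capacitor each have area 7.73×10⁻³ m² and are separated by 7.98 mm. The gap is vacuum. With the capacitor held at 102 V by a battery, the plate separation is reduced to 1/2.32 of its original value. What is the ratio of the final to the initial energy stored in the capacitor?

U₂/U₁ ≈ 2.32

Battery connected ⇒ V is held fixed.
C₂ = 2.32 C₁ and U = ½CV², so U₂/U₁ = C₂/C₁ = 2.32.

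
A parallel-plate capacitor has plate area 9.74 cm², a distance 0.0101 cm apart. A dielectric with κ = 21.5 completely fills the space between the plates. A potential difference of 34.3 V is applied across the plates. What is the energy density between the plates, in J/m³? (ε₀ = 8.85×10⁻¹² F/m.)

E = V/d = 34.3 / 1.01×10⁻⁴ = 3.40×10⁵ V/m.
u = ½κε₀E² = ½ × 21.5 × 8.85×10⁻¹² × (3.40×10⁵)² = 11.0 J/m³.

u ≈ 11.0 J/m³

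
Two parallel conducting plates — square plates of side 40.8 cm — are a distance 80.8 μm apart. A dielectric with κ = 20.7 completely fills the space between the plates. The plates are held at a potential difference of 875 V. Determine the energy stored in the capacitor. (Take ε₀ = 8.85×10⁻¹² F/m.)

A = (40.8 cm)² = 0.166 m².
C = κε₀A/d = 20.7 × 8.85×10⁻¹² × 0.166 / 8.08×10⁻⁵ = 3.77×10⁻⁷ F.
U = ½CV² = ½ × 3.77×10⁻⁷ × (875)² = 0.144 J.

U ≈ 144 mJ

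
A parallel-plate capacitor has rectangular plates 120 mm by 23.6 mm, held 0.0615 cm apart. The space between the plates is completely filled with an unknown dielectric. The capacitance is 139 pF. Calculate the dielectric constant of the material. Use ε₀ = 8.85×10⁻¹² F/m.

κ ≈ 3.41

A = 120 × 23.6 mm² = 2.83×10⁻³ m².
κ = Cd/(ε₀A) = 1.39×10⁻¹⁰ × 6.15×10⁻⁴ / (8.85×10⁻¹² × 2.83×10⁻³) = 3.41.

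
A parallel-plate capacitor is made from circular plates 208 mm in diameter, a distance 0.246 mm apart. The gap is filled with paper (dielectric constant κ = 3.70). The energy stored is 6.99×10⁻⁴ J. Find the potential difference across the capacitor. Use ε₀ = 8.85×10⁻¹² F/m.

0.556 kV

A = π(208/2 mm)² = 3.40×10⁻² m².
C = κε₀A/d = 3.70 × 8.85×10⁻¹² × 3.40×10⁻² / 2.46×10⁻⁴ = 4.52×10⁻⁹ F.
V = √(2U/C) = √(2 × 6.99×10⁻⁴ / 4.52×10⁻⁹) = 5.56×10² V.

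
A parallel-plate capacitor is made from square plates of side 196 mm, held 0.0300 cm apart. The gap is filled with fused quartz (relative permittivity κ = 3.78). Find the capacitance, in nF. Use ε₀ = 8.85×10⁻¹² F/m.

4.28 nF

A = (196 mm)² = 3.84×10⁻² m².
C = κε₀A/d = 3.78 × 8.85×10⁻¹² × 3.84×10⁻² / 3.00×10⁻⁴ = 4.28×10⁻⁹ F.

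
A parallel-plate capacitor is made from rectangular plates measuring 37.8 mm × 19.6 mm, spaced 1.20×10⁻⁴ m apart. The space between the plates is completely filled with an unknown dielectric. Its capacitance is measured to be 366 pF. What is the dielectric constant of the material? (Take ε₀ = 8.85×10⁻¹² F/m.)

κ ≈ 6.70

A = 37.8 × 19.6 mm² = 7.41×10⁻⁴ m².
κ = Cd/(ε₀A) = 3.66×10⁻¹⁰ × 1.20×10⁻⁴ / (8.85×10⁻¹² × 7.41×10⁻⁴) = 6.70.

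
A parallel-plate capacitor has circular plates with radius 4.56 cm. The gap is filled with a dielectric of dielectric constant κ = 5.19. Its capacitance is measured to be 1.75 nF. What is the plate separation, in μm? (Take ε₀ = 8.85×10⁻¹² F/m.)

d ≈ 171 μm

A = π(4.56 cm)² = 6.53×10⁻³ m².
d = κε₀A/C = 5.19 × 8.85×10⁻¹² × 6.53×10⁻³ / 1.75×10⁻⁹ = 1.71×10⁻⁴ m.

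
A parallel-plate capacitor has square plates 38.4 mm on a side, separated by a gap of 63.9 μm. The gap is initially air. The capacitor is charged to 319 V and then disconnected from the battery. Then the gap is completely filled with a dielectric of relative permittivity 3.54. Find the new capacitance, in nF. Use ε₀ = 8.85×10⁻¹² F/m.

C ≈ 0.723 nF

A = (38.4 mm)² = 1.47×10⁻³ m².
Initially C₁ = ε₀A/d = 8.85×10⁻¹² × 1.47×10⁻³ / 6.39×10⁻⁵ = 2.04×10⁻¹⁰ F.
C = κε₀A/d scales with κ, so C₂/C₁ = κ = 3.54.
C₂ = 3.54 × 2.04×10⁻¹⁰ = 7.23×10⁻¹⁰ F.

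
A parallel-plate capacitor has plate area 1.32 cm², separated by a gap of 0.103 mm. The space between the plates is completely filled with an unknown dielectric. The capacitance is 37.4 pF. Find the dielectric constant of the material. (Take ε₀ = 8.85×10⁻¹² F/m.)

3.30

A = 1.32 cm² = 1.32×10⁻⁴ m².
κ = Cd/(ε₀A) = 3.74×10⁻¹¹ × 1.03×10⁻⁴ / (8.85×10⁻¹² × 1.32×10⁻⁴) = 3.30.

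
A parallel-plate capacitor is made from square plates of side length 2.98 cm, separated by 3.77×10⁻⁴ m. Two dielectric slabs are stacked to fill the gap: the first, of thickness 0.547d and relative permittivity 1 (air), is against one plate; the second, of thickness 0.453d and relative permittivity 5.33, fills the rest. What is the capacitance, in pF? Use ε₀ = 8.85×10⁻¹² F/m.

A = (2.98 cm)² = 8.88×10⁻⁴ m².
Stacked slabs ⇒ two capacitors in series, each with the full plate area.
C₁ = κ₁ε₀A/d₁ = 1.00 × 8.85×10⁻¹² × 8.88×10⁻⁴ / 2.06×10⁻⁴ = 3.81×10⁻¹¹ F.
C₂ = κ₂ε₀A/d₂ = 5.33 × 8.85×10⁻¹² × 8.88×10⁻⁴ / 1.71×10⁻⁴ = 2.45×10⁻¹⁰ F.
C = (1/C₁ + 1/C₂)⁻¹ = 3.30×10⁻¹¹ F.

33.0 pF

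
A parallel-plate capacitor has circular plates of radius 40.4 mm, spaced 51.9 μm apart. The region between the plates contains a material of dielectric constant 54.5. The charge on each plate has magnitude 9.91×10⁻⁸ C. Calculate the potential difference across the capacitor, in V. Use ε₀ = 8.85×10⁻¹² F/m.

2.08 V

A = π(40.4 mm)² = 5.13×10⁻³ m².
C = κε₀A/d = 54.5 × 8.85×10⁻¹² × 5.13×10⁻³ / 5.19×10⁻⁵ = 4.77×10⁻⁸ F.
V = Q/C = 9.91×10⁻⁸ / 4.77×10⁻⁸ = 2.08 V.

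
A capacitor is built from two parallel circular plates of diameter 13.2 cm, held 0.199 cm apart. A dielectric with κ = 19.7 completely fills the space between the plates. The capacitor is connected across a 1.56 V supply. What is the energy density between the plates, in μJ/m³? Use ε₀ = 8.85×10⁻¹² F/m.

E = V/d = 1.56 / 1.99×10⁻³ = 7.84×10² V/m.
u = ½κε₀E² = ½ × 19.7 × 8.85×10⁻¹² × (7.84×10²)² = 5.36×10⁻⁵ J/m³.

53.6 μJ/m³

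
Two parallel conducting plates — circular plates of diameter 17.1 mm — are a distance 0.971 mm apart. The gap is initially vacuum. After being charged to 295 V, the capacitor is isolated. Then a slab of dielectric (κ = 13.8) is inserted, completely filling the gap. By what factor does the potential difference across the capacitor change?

Isolated ⇒ Q is held fixed.
C₂ = 13.8 C₁ and V = Q/C, so V₂/V₁ = C₁/C₂ = 0.0725.

0.0725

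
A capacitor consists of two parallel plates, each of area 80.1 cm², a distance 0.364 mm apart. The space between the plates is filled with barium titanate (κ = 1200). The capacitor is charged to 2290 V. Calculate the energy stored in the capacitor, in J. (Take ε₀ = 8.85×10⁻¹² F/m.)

A = 80.1 cm² = 8.01×10⁻³ m².
C = κε₀A/d = 1200 × 8.85×10⁻¹² × 8.01×10⁻³ / 3.64×10⁻⁴ = 2.34×10⁻⁷ F.
U = ½CV² = ½ × 2.34×10⁻⁷ × (2290)² = 0.613 J.

0.613 J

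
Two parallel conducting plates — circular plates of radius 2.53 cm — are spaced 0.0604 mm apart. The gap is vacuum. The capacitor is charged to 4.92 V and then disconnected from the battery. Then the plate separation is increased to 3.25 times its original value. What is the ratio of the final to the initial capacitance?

C = ε₀A/d scales as 1/d, so C₂/C₁ = d₁/d₂ = 1/3.25 = 0.308.

0.308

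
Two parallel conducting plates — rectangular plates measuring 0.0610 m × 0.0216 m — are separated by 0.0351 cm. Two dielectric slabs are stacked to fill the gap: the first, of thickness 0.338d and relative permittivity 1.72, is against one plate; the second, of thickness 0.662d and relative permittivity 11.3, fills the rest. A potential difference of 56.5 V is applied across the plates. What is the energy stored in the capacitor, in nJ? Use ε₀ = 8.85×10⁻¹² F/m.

U ≈ 208 nJ

A = 0.0610 × 0.0216 m² = 1.32×10⁻³ m².
Stacked slabs ⇒ two capacitors in series, each with the full plate area.
C₁ = κ₁ε₀A/d₁ = 1.72 × 8.85×10⁻¹² × 1.32×10⁻³ / 1.19×10⁻⁴ = 1.69×10⁻¹⁰ F.
C₂ = κ₂ε₀A/d₂ = 11.3 × 8.85×10⁻¹² × 1.32×10⁻³ / 2.32×10⁻⁴ = 5.67×10⁻¹⁰ F.
C = (1/C₁ + 1/C₂)⁻¹ = 1.30×10⁻¹⁰ F.
U = ½CV² = ½ × 1.30×10⁻¹⁰ × (56.5)² = 2.08×10⁻⁷ J.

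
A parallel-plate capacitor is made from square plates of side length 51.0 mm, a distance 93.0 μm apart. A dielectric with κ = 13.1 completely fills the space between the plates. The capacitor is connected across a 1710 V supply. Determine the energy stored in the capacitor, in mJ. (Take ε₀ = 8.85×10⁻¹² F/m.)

A = (51.0 mm)² = 2.60×10⁻³ m².
C = κε₀A/d = 13.1 × 8.85×10⁻¹² × 2.60×10⁻³ / 9.30×10⁻⁵ = 3.24×10⁻⁹ F.
U = ½CV² = ½ × 3.24×10⁻⁹ × (1710)² = 4.74×10⁻³ J.

4.74 mJ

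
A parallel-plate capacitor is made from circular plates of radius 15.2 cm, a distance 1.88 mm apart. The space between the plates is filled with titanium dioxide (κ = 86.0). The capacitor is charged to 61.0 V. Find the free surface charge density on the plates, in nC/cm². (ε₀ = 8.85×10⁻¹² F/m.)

2.47 nC/cm²

A = π(15.2 cm)² = 7.26×10⁻² m².
C = κε₀A/d = 86.0 × 8.85×10⁻¹² × 7.26×10⁻² / 1.88×10⁻³ = 2.94×10⁻⁸ F.
σ = Q/A = CV/A = 2.94×10⁻⁸ × 61.0 / 7.26×10⁻² = 2.47×10⁻⁵ C/m².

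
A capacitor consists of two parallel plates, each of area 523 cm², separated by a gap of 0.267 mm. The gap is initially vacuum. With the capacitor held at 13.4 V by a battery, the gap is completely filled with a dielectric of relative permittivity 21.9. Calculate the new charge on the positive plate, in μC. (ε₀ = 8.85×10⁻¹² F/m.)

A = 523 cm² = 5.23×10⁻² m².
Initially C₁ = ε₀A/d = 8.85×10⁻¹² × 5.23×10⁻² / 2.67×10⁻⁴ = 1.73×10⁻⁹ F.
Q₁ = 2.32×10⁻⁸ C.
Battery connected ⇒ V is held fixed. C₂ = 21.9 C₁ and Q = CV, so Q₂/Q₁ = C₂/C₁ = 21.9.
Q₂ = 21.9 × 2.32×10⁻⁸ = 5.09×10⁻⁷ C.

Q ≈ 0.509 μC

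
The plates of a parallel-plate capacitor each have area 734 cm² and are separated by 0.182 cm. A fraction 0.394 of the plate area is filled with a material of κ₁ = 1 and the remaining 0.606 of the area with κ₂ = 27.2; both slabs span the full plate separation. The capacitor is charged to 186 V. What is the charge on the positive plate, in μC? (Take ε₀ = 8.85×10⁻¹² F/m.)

Q ≈ 1.12 μC

A = 734 cm² = 7.34×10⁻² m².
Side-by-side slabs ⇒ two capacitors in parallel, each spanning the full gap.
C₁ = κ₁ε₀A₁/d = 1.00 × 8.85×10⁻¹² × 2.89×10⁻² / 1.82×10⁻³ = 1.41×10⁻¹⁰ F.
C₂ = κ₂ε₀A₂/d = 27.2 × 8.85×10⁻¹² × 4.45×10⁻² / 1.82×10⁻³ = 5.88×10⁻⁹ F.
C = C₁ + C₂ = 6.02×10⁻⁹ F.
Q = CV = 6.02×10⁻⁹ × 186 = 1.12×10⁻⁶ C.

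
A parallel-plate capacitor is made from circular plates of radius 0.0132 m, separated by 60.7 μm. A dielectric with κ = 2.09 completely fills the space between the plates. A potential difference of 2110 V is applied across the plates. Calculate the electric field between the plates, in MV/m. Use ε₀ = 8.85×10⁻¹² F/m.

E = V/d = 2110 / 6.07×10⁻⁵ = 3.48×10⁷ V/m.

E ≈ 34.8 MV/m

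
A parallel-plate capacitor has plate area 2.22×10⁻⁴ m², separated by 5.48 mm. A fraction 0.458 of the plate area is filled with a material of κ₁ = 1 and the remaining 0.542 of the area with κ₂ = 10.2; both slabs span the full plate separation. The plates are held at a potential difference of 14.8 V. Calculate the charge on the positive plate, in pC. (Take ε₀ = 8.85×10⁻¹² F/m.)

Q ≈ 31.8 pC

Side-by-side slabs ⇒ two capacitors in parallel, each spanning the full gap.
C₁ = κ₁ε₀A₁/d = 1.00 × 8.85×10⁻¹² × 1.02×10⁻⁴ / 5.48×10⁻³ = 1.64×10⁻¹³ F.
C₂ = κ₂ε₀A₂/d = 10.2 × 8.85×10⁻¹² × 1.20×10⁻⁴ / 5.48×10⁻³ = 1.98×10⁻¹² F.
C = C₁ + C₂ = 2.15×10⁻¹² F.
Q = CV = 2.15×10⁻¹² × 14.8 = 3.18×10⁻¹¹ C.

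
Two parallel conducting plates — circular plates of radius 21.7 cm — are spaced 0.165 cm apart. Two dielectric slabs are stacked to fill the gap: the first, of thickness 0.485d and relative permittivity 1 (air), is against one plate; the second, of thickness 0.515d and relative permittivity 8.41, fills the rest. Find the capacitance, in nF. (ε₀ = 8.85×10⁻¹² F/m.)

A = π(21.7 cm)² = 0.148 m².
Stacked slabs ⇒ two capacitors in series, each with the full plate area.
C₁ = κ₁ε₀A/d₁ = 1.00 × 8.85×10⁻¹² × 0.148 / 8.00×10⁻⁴ = 1.64×10⁻⁹ F.
C₂ = κ₂ε₀A/d₂ = 8.41 × 8.85×10⁻¹² × 0.148 / 8.50×10⁻⁴ = 1.30×10⁻⁸ F.
C = (1/C₁ + 1/C₂)⁻¹ = 1.45×10⁻⁹ F.

1.45 nF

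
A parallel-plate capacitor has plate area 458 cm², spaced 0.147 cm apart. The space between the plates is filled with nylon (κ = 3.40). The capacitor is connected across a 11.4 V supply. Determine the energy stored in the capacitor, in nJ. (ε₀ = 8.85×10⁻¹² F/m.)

A = 458 cm² = 4.58×10⁻² m².
C = κε₀A/d = 3.40 × 8.85×10⁻¹² × 4.58×10⁻² / 1.47×10⁻³ = 9.37×10⁻¹⁰ F.
U = ½CV² = ½ × 9.37×10⁻¹⁰ × (11.4)² = 6.09×10⁻⁸ J.

60.9 nJ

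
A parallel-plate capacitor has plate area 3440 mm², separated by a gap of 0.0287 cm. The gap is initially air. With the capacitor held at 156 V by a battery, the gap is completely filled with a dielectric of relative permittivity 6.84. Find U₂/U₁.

6.84

Battery connected ⇒ V is held fixed.
C₂ = 6.84 C₁ and U = ½CV², so U₂/U₁ = C₂/C₁ = 6.84.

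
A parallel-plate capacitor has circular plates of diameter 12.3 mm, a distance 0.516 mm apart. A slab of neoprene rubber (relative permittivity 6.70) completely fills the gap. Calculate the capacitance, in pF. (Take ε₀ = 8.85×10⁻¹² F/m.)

C ≈ 13.7 pF

A = π(12.3/2 mm)² = 1.19×10⁻⁴ m².
C = κε₀A/d = 6.70 × 8.85×10⁻¹² × 1.19×10⁻⁴ / 5.16×10⁻⁴ = 1.37×10⁻¹¹ F.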